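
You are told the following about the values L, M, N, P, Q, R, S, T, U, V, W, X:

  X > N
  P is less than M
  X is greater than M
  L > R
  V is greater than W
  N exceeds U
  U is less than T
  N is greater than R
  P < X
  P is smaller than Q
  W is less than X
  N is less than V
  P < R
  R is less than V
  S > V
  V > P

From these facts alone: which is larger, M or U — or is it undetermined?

Following every chain through U: above U we get T, N, V, X, S.
M is not reached, and no chain runs the other way from M to U.
So the given relations leave the order of U and M undetermined.

undetermined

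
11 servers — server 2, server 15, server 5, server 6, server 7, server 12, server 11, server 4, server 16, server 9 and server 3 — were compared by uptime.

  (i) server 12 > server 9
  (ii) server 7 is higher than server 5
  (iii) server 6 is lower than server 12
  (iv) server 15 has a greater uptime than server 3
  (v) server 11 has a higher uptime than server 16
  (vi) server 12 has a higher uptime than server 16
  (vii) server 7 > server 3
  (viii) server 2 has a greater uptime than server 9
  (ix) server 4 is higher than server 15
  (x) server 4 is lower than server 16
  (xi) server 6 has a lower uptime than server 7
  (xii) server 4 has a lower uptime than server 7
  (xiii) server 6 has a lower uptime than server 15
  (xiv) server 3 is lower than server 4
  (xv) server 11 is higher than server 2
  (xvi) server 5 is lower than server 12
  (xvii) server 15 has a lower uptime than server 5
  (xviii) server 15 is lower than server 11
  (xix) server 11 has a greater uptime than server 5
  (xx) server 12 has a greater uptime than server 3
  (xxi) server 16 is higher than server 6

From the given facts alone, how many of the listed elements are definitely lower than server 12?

7

The elements the relations force below server 12 are server 9, server 3, server 6, server 15, server 4, server 5, server 16 — no chain reaches any other.
That is 7.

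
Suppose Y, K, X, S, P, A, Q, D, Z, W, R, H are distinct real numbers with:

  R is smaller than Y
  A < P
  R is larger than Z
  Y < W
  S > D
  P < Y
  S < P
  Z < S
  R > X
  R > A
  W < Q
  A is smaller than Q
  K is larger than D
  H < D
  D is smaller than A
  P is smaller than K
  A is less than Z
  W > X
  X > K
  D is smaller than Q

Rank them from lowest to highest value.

Nothing is placed below H, so it is least; from there H < D; D < A; A < Z; Z < S; S < P; P < K; K < X; X < R; R < Y; Y < W; W < Q, each given directly.

H < D < A < Z < S < P < K < X < R < Y < W < Q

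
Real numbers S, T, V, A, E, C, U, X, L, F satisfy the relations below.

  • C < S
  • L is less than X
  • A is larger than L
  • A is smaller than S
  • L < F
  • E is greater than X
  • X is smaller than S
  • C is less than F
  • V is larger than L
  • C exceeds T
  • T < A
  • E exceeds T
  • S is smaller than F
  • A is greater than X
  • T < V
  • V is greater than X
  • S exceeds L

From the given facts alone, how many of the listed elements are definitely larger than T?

From T the given relations immediately reach V, A, E, C.
From those, S, F — 6 in total.
No other element is forced above T by the given relations, so the count is 6.

6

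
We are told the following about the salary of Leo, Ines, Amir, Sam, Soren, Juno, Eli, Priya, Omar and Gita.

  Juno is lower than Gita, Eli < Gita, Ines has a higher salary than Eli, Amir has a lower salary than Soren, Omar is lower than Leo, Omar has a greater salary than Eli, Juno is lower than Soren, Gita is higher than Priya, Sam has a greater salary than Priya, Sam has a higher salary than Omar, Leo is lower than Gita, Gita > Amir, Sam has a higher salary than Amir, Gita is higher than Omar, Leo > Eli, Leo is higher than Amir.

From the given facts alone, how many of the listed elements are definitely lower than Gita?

6

The elements the relations force below Gita are Amir, Eli, Juno, Omar, Leo, Priya — no chain reaches any other.
That is 6.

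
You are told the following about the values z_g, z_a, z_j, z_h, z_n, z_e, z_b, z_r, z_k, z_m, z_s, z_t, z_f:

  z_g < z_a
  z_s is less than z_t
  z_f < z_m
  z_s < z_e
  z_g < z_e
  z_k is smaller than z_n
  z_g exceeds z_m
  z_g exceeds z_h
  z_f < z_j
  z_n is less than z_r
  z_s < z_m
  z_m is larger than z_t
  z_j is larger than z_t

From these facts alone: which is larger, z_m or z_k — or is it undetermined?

Following every chain through z_k: above z_k we get z_n, z_r.
z_m is not reached, and no chain runs the other way from z_m to z_k.
So the given relations leave the order of z_k and z_m undetermined.

undetermined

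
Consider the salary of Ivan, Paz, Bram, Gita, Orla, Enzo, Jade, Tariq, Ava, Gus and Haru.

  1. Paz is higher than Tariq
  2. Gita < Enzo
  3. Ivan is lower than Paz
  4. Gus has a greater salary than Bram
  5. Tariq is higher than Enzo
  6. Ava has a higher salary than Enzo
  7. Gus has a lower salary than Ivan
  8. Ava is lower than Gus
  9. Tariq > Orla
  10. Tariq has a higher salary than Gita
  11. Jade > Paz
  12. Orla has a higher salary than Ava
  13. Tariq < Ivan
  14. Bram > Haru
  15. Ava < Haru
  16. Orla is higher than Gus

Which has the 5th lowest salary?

Piecing the relations together gives one ordering: Gita < Enzo < Ava < Haru < Bram < Gus < Orla < Tariq < Ivan < Paz < Jade.
Counting 5 from the smallest end gives Bram.

Bram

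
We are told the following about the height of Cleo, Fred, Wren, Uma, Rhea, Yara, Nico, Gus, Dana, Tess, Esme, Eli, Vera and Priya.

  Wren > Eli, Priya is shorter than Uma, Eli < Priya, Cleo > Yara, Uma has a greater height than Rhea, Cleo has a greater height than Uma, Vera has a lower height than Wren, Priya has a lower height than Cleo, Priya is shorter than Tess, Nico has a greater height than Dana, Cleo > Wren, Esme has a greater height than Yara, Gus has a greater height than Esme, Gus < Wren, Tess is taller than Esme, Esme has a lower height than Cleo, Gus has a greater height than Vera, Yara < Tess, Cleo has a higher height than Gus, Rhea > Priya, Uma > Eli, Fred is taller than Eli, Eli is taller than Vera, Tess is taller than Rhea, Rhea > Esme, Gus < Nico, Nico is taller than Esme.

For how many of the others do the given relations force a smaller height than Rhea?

5

Directly below Rhea: Esme, Priya.
One step further: Yara, Eli (4 so far).
One step further: Vera (5 so far).
No other element is forced below Rhea by the given relations, so the count is 5.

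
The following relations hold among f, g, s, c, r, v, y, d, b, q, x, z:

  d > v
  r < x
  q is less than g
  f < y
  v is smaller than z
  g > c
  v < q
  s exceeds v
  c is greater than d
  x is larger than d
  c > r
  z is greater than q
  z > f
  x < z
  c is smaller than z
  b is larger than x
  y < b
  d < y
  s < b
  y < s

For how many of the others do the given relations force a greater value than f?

The elements the relations force above f are y, s, b, z — no chain reaches any other.
That is 4.

4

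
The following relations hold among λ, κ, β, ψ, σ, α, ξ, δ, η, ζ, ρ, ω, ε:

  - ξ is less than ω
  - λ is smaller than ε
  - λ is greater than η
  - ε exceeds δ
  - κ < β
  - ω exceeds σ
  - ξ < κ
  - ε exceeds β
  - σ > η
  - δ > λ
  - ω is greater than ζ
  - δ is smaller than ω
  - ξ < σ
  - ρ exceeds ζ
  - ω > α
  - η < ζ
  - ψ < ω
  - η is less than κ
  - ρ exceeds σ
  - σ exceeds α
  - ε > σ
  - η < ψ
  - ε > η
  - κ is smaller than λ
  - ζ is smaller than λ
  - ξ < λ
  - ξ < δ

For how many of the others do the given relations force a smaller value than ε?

From ε the given relations immediately reach η, λ, δ, σ, β.
From those, α, ξ, ζ, κ — 9 in total.
No other element is forced below ε by the given relations, so the count is 9.

9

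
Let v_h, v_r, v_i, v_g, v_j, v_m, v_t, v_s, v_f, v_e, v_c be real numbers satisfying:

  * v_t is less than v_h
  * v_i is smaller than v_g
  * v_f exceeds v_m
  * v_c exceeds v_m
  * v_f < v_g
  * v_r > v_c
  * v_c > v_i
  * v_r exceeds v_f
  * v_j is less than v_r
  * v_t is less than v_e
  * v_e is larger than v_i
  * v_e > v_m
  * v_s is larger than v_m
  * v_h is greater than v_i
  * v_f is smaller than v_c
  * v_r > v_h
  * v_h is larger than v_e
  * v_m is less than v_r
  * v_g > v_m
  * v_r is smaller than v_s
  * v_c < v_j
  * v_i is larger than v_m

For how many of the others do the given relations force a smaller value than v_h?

4

The elements the relations force below v_h are v_m, v_t, v_i, v_e — no chain reaches any other.
That is 4.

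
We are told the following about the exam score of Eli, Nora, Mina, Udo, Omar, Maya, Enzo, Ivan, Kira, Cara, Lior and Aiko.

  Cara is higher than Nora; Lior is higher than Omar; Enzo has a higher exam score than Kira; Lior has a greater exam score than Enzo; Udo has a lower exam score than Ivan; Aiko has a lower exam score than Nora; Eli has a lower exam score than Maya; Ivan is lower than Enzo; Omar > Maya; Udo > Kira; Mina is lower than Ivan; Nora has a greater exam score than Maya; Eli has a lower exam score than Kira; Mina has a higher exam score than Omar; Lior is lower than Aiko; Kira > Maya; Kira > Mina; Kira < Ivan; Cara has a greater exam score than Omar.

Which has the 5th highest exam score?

The consecutive relations fix a unique order: Eli < Maya < Omar < Mina < Kira < Udo < Ivan < Enzo < Lior < Aiko < Nora < Cara.
The 5th largest is Enzo.

Enzo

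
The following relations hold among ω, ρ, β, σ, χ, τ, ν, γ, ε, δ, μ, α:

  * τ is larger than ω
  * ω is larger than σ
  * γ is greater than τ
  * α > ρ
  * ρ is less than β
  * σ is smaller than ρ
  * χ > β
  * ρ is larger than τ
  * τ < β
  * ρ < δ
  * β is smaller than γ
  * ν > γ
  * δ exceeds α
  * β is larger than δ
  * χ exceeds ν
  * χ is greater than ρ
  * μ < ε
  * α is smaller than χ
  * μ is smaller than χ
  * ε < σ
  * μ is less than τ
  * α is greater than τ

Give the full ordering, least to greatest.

μ < ε < σ < ω < τ < ρ < α < δ < β < γ < ν < χ

Each adjacent pair is fixed by a given relation: μ < ε; ε < σ; σ < ω; ω < τ; τ < ρ; ρ < α; α < δ; δ < β; β < γ; γ < ν; ν < χ. Chaining them end to end gives the full order.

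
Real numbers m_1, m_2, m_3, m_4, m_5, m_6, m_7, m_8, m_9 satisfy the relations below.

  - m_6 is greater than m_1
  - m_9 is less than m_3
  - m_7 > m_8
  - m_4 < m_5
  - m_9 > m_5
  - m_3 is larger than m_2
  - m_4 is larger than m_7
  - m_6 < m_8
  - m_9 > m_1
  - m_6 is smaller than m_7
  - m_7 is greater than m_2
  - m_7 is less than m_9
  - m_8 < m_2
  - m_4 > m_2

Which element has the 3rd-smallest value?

Chaining the given pairs: m_1 < m_6 < m_8 < m_2 < m_7 < m_4 < m_5 < m_9 < m_3.
The 3rd smallest is m_8.

m_8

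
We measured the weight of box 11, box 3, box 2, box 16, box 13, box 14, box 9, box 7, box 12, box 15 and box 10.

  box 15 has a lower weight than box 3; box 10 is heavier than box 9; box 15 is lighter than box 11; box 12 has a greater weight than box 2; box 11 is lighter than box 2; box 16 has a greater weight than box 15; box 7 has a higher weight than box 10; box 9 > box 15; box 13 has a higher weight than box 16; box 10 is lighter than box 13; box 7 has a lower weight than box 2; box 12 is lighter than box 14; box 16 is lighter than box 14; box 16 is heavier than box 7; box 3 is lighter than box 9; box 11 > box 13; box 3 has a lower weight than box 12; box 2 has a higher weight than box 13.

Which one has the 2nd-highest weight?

Chaining the given pairs: box 15 < box 3 < box 9 < box 10 < box 7 < box 16 < box 13 < box 11 < box 2 < box 12 < box 14.
The 2nd largest is box 12.

box 12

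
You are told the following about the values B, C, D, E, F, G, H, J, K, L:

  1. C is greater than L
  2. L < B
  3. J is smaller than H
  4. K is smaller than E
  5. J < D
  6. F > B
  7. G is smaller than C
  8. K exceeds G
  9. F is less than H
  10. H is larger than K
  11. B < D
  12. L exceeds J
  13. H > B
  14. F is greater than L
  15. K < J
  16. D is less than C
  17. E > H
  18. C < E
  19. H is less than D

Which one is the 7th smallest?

The consecutive relations fix a unique order: G < K < J < L < B < F < H < D < C < E.
The 7th smallest is H.

H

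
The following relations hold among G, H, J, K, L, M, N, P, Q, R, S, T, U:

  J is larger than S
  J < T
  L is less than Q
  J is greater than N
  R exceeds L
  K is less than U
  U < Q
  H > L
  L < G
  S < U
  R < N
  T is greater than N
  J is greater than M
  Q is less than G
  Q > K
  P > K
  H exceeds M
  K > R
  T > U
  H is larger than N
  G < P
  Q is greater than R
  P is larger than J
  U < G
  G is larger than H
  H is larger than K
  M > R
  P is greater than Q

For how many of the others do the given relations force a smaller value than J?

Directly below J: S, M, N.
One step further: R (4 so far).
One step further: L (5 so far).
No other element is forced below J by the given relations, so the count is 5.

5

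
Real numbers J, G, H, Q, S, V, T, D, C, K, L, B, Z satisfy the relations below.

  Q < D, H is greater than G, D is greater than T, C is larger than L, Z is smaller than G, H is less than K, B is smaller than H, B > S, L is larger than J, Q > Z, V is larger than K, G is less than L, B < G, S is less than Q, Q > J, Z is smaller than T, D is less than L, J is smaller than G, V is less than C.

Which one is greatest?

C

Chaining downward from C: directly below it, L, V; then J, D, G, K; then Z, T, Q, B, H; then S.
That covers every other element, and nothing is given above C, so C is the greatest.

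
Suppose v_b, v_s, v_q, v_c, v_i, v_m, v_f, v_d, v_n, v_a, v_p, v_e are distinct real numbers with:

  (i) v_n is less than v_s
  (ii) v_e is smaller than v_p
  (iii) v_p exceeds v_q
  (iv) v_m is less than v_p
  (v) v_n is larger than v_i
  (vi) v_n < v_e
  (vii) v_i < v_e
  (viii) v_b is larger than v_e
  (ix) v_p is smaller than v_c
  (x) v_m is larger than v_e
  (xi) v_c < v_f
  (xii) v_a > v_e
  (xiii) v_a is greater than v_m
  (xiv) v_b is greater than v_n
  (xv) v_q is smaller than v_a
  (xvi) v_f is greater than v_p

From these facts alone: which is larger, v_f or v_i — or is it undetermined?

v_f

v_i < v_n and v_n < v_e give v_i < v_e.
Then v_e < v_m extends the chain to v_m.
With v_m < v_p: v_i < v_n < v_e < v_m < v_p.
With v_p < v_c: v_i < v_n < v_e < v_m < v_p < v_c.
Then v_c < v_f extends the chain to v_f.
So v_f is larger.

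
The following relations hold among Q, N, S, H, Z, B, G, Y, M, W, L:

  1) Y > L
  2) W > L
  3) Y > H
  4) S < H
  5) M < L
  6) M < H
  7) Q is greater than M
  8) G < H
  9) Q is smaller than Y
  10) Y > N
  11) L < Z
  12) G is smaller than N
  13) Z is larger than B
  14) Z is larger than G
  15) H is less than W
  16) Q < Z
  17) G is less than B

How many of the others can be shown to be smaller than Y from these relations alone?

7

The elements the relations force below Y are M, Q, L, G, N, S, H — no chain reaches any other.
That is 7.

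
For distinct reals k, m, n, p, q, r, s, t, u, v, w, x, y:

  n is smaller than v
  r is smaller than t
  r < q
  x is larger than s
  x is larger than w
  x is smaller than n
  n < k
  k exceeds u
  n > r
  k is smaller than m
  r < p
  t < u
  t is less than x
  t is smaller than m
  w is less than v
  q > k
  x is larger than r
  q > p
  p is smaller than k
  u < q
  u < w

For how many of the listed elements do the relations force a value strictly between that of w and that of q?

The relations place w below q. An element lies strictly between them when it is forced above w and also forced below q.
Above w: {x, n, k, v, m}. Below q: {r, s, t, u, x, n, p, k}.
Intersection: {x, n, k} — 3.

3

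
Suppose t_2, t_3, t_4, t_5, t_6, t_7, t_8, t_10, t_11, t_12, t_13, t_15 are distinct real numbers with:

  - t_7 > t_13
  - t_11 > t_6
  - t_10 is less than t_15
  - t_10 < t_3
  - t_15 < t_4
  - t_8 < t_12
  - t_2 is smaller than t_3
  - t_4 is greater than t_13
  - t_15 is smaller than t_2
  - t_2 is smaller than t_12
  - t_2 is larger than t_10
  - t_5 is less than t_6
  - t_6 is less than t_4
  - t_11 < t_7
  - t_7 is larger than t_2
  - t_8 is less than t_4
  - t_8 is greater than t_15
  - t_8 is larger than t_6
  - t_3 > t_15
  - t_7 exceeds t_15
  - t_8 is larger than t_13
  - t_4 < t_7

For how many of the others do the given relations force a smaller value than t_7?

The elements the relations force below t_7 are t_5, t_10, t_6, t_15, t_13, t_11, t_2, t_8, t_4 — no chain reaches any other.
That is 9.

9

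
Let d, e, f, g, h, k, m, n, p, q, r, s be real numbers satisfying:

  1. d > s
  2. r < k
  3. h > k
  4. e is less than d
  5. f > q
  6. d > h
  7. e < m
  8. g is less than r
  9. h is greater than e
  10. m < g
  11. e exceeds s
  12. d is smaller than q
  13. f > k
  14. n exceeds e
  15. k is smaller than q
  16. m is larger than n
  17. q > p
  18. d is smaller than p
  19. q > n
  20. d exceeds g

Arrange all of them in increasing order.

Each adjacent pair is fixed by a given relation: s < e; e < n; n < m; m < g; g < r; r < k; k < h; h < d; d < p; p < q; q < f. Chaining them end to end gives the full order.

s < e < n < m < g < r < k < h < d < p < q < f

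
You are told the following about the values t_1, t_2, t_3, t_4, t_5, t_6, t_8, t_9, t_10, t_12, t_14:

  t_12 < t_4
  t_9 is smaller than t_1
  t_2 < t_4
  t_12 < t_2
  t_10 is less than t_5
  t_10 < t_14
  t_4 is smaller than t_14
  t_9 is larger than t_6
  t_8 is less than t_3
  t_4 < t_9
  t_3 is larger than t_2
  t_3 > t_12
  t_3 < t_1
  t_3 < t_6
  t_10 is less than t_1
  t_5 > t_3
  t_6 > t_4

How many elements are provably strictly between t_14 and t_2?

Chaining upward from t_2 reaches: t_3, t_4, t_6, t_5, t_9, t_1.
Chaining downward from t_14 reaches: t_12, t_10, t_4.
Strictly between t_2 and t_14 are those in both lists: t_4 — 1 element.

1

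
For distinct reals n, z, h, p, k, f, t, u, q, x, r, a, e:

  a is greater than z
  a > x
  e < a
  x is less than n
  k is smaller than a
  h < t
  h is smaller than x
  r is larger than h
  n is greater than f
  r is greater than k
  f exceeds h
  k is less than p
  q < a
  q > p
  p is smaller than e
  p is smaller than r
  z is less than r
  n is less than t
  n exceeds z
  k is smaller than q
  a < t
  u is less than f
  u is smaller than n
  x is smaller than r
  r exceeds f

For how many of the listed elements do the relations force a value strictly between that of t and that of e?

1

Chaining upward from e reaches: a.
Chaining downward from t reaches: h, k, x, u, p, z, q, f, a, n.
Strictly between e and t are those in both lists: a — 1 element.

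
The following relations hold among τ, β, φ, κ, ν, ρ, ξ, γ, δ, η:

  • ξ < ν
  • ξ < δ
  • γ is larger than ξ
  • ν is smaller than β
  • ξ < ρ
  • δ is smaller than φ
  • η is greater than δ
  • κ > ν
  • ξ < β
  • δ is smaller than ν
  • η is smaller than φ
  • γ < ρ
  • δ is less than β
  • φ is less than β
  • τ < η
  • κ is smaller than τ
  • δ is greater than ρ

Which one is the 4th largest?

Piecing the relations together gives one ordering: ξ < γ < ρ < δ < ν < κ < τ < η < φ < β.
The 4th largest is τ.

τ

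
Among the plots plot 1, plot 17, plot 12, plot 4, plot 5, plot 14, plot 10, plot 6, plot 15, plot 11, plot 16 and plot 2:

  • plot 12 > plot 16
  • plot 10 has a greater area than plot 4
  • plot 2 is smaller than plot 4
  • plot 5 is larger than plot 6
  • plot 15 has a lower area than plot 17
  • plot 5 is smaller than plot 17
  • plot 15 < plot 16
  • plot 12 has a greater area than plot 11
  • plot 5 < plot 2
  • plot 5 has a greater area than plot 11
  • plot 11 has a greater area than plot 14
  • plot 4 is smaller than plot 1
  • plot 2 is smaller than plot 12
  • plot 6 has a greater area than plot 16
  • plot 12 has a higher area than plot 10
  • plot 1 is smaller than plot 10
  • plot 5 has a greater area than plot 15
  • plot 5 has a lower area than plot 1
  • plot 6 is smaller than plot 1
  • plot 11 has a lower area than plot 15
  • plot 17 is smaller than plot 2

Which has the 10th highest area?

plot 15

Piecing the relations together gives one ordering: plot 14 < plot 11 < plot 15 < plot 16 < plot 6 < plot 5 < plot 17 < plot 2 < plot 4 < plot 1 < plot 10 < plot 12.
Counting 10 from the largest end gives plot 15.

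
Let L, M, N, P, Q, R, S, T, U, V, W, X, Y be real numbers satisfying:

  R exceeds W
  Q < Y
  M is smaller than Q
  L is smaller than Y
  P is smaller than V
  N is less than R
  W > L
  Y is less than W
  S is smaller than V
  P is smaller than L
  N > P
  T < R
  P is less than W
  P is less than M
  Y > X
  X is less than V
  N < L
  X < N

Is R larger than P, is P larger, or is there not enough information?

R

P < M and M < Q give P < Q.
Then Q < Y extends the chain to Y.
With Y < W: P < M < Q < Y < W.
Then W < R extends the chain to R.
So R is larger.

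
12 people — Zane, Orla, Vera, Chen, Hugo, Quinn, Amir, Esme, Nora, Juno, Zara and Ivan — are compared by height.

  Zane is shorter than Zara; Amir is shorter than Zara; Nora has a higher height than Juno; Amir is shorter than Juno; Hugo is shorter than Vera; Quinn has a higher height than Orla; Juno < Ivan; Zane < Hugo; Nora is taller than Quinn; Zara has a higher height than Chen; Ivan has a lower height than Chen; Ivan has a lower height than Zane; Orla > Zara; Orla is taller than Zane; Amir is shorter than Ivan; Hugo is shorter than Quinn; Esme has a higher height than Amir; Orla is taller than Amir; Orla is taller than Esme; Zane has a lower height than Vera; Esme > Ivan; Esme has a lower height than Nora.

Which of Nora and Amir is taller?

Link the given pairs in sequence: Amir < Ivan; Ivan < Chen; Chen < Zara; Zara < Orla; Orla < Quinn; Quinn < Nora.
Together: Amir < Ivan < Chen < Zara < Orla < Quinn < Nora.
So Amir < Nora; Nora is the taller of the two.

Nora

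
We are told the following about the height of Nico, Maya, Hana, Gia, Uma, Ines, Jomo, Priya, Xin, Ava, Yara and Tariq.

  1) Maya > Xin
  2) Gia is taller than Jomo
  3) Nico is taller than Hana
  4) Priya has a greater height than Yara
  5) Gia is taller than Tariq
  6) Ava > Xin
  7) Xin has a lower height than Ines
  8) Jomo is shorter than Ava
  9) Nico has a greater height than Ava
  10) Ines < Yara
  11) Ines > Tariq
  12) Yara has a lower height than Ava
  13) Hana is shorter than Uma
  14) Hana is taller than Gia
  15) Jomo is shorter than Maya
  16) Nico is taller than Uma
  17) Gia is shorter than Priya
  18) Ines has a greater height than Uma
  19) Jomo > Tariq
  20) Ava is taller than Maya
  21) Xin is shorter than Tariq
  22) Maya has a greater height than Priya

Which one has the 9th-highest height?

The consecutive relations fix a unique order: Xin < Tariq < Jomo < Gia < Hana < Uma < Ines < Yara < Priya < Maya < Ava < Nico.
Counting 9 from the largest end gives Gia.

Gia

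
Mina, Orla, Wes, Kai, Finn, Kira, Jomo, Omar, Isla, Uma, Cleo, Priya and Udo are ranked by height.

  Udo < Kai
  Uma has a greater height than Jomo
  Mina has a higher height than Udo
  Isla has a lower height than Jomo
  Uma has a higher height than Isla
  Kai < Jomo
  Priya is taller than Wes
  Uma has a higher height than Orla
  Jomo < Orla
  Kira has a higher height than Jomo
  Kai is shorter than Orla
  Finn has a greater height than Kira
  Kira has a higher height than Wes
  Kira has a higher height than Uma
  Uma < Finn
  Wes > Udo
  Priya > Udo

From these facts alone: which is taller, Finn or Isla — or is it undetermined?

Chaining the given relations: Isla < Jomo < Orla < Uma < Kira < Finn.
So Finn is taller.

Finn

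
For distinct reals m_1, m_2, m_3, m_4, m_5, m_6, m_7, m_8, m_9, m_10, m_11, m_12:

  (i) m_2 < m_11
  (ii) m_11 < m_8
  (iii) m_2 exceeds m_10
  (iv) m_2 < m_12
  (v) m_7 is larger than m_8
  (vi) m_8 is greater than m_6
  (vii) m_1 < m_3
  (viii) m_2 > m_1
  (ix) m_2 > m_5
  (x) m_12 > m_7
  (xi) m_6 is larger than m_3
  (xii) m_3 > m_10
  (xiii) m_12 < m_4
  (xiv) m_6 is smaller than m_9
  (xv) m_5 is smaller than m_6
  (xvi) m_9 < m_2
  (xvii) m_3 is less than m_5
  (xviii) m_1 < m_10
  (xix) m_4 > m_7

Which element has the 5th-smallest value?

Piecing the relations together gives one ordering: m_1 < m_10 < m_3 < m_5 < m_6 < m_9 < m_2 < m_11 < m_8 < m_7 < m_12 < m_4.
Counting 5 from the smallest end gives m_6.

m_6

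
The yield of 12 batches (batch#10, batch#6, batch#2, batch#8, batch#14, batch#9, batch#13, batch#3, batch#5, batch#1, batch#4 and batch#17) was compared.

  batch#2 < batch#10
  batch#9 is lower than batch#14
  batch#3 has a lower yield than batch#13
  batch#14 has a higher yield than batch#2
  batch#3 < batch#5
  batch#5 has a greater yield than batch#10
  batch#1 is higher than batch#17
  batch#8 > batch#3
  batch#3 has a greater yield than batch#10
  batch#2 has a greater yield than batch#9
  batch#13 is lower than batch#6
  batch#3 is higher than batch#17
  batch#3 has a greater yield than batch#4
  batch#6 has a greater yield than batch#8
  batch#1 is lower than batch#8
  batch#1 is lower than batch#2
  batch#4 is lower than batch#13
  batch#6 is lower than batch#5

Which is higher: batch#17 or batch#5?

batch#17 < batch#1 < batch#2 < batch#10 < batch#3 < batch#13 < batch#6 < batch#5, by transitivity through batch#1, batch#2, batch#10, batch#3, batch#13, batch#6.
So batch#17 < batch#5; batch#5 is the higher of the two.

batch#5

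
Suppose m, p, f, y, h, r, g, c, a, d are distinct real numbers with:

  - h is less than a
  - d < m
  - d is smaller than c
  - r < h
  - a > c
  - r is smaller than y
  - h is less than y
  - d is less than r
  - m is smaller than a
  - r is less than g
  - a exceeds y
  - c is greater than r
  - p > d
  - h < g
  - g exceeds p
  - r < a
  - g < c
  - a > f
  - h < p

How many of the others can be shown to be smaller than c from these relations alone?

5

Directly below c: d, r, g.
One step further: h, p (5 so far).
Nothing else is reachable below c; 5 in all.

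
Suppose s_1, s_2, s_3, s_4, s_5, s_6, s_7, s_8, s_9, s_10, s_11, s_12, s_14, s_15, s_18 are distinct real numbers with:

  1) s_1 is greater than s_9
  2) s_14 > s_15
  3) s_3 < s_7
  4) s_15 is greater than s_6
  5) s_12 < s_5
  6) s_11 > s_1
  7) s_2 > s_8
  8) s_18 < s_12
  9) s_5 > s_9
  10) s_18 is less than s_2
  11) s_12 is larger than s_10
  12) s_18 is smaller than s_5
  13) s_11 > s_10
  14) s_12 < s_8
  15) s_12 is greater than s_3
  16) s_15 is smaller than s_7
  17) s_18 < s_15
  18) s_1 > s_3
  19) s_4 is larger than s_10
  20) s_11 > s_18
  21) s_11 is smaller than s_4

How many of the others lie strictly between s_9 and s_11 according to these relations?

Chaining upward from s_9 reaches: s_1, s_5, s_4.
Chaining downward from s_11 reaches: s_3, s_10, s_18, s_1.
Strictly between s_9 and s_11 are those in both lists: s_1 — 1 element.

1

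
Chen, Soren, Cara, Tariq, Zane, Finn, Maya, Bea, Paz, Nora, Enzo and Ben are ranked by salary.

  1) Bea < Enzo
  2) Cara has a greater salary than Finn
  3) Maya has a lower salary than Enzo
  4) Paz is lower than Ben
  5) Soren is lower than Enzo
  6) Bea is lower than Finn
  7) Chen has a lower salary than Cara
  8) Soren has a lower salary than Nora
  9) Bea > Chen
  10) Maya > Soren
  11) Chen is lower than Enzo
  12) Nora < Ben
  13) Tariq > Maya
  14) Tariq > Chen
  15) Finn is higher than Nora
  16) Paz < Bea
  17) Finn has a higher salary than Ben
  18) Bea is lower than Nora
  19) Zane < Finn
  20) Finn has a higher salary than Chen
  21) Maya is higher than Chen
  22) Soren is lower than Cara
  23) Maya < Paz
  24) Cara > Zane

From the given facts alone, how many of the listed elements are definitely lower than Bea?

4

Directly below Bea: Chen, Paz.
One step further: Maya (3 so far).
One step further: Soren (4 so far).
Nothing else is reachable below Bea; 4 in all.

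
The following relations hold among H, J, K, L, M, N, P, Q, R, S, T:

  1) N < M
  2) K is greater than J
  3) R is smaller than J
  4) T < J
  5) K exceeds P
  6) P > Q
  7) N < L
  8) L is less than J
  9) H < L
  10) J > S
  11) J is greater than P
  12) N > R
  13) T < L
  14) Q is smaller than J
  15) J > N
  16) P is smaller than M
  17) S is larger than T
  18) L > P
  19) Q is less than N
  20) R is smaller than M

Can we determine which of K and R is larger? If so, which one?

R < N and N < L give R < L.
With L < J: R < N < L < J.
With J < K: R < N < L < J < K.
So K is larger.

K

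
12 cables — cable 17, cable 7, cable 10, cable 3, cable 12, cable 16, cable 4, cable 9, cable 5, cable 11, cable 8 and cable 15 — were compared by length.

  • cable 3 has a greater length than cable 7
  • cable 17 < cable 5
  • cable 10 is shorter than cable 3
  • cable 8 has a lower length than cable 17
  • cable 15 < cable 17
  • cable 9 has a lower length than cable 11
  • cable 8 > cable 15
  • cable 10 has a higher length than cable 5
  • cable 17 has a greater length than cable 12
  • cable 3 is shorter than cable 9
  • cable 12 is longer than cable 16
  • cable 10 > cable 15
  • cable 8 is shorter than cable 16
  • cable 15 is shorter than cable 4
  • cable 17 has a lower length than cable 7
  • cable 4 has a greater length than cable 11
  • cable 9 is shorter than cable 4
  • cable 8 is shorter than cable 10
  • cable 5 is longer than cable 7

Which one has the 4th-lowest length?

Piecing the relations together gives one ordering: cable 15 < cable 8 < cable 16 < cable 12 < cable 17 < cable 7 < cable 5 < cable 10 < cable 3 < cable 9 < cable 11 < cable 4.
Counting 4 from the smallest end gives cable 12.

cable 12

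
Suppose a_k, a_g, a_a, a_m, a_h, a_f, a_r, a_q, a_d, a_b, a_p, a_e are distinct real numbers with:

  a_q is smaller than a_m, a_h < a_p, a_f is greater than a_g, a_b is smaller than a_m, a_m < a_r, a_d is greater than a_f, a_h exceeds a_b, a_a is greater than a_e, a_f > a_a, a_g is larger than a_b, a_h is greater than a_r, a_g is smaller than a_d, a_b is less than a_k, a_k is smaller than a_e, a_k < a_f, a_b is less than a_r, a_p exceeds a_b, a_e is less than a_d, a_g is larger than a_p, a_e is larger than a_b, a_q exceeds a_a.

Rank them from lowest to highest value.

a_b < a_k < a_e < a_a < a_q < a_m < a_r < a_h < a_p < a_g < a_f < a_d

The consecutive links are each given: a_b < a_k; a_k < a_e; a_e < a_a; a_a < a_q; a_q < a_m; a_m < a_r; a_r < a_h; a_h < a_p; a_p < a_g; a_g < a_f; a_f < a_d.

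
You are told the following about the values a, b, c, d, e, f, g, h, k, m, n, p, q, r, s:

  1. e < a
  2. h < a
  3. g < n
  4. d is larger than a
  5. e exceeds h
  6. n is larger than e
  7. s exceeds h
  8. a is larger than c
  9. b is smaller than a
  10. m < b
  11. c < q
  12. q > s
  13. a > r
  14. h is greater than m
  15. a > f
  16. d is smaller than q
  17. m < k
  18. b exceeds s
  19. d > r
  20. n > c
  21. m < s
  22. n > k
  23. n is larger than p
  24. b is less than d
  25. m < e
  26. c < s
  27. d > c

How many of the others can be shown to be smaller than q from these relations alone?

From q the given relations immediately reach c, s, d.
From those, m, h, r, b, a — 8 in total.
From those, f, e — 10 in total.
No other element is forced below q by the given relations, so the count is 10.

10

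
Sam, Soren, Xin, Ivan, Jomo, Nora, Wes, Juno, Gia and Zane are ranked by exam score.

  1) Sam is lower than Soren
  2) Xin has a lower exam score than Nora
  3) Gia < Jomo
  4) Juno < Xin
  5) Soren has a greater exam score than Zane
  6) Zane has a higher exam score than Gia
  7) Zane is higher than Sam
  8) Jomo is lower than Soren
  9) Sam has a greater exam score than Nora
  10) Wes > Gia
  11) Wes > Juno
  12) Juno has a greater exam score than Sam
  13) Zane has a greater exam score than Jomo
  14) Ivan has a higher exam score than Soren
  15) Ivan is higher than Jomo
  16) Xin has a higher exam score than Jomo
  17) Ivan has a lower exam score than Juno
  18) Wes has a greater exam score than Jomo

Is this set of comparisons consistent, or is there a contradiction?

inconsistent

We have Juno < Xin stated directly, yet also Xin < Nora < Sam < Zane < Soren < Ivan < Juno by chaining the others — so Xin < Juno. Contradiction.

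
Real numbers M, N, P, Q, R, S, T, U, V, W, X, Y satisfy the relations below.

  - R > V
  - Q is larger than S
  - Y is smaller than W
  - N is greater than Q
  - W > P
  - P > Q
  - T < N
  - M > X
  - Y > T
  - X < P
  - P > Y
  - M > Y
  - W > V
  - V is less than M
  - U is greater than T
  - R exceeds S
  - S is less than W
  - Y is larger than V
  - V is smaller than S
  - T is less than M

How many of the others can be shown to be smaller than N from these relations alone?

4

Directly below N: T, Q.
One step further: S (3 so far).
One step further: V (4 so far).
Nothing else is reachable below N; 4 in all.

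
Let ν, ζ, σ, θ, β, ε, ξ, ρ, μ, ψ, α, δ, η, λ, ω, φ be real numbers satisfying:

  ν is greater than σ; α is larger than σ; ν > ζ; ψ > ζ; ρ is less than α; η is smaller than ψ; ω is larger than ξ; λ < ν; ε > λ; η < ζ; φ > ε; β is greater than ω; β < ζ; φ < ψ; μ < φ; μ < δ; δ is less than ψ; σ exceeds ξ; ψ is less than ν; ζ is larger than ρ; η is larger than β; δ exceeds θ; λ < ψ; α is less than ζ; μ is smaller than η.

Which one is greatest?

Chaining downward from ν: directly below it, λ, σ, ζ, ψ; then ξ, ρ, β, α, η, δ, φ; then ω, ε, μ, θ.
That covers every other element, and nothing is given above ν, so ν is the greatest.

ν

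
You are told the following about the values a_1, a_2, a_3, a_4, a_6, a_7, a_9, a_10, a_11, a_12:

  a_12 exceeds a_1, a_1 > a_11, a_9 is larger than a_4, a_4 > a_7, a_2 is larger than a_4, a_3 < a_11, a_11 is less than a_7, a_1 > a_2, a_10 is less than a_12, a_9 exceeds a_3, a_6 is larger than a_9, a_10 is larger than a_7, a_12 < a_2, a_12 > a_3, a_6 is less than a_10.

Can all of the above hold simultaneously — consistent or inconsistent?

We have a_1 < a_12 stated directly, yet also a_12 < a_2 < a_1 by chaining the others — so a_12 < a_1. Contradiction.

inconsistent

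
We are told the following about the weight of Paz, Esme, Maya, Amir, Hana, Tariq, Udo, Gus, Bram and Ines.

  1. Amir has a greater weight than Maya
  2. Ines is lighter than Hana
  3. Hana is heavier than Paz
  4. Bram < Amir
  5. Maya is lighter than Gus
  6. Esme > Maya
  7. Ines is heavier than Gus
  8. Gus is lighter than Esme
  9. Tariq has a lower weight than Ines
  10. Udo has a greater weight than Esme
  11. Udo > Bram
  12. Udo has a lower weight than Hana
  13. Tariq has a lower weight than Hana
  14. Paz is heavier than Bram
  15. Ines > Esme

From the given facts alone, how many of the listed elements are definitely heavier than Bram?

4

From Bram the given relations immediately reach Amir, Paz, Udo.
From those, Hana — 4 in total.
Nothing else is reachable above Bram; 4 in all.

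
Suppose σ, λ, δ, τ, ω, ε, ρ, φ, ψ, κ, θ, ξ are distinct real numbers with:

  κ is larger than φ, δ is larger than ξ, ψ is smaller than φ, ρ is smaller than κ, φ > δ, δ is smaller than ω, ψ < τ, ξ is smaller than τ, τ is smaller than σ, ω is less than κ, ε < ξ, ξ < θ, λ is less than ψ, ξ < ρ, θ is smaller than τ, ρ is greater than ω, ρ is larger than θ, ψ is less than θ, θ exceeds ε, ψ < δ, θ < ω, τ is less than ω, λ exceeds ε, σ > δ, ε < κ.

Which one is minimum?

ε

λ is not least since ε < λ; ξ is not least since ε < ξ; ψ is not least since λ < ψ; θ is not least since ψ < θ; τ is not least since ξ < τ; δ is not least since ψ < δ; σ is not least since τ < σ; ω is not least since δ < ω; ρ is not least since θ < ρ; φ is not least since ψ < φ; κ is not least since ρ < κ.
Only ε has nothing below it, so ε is the minimum.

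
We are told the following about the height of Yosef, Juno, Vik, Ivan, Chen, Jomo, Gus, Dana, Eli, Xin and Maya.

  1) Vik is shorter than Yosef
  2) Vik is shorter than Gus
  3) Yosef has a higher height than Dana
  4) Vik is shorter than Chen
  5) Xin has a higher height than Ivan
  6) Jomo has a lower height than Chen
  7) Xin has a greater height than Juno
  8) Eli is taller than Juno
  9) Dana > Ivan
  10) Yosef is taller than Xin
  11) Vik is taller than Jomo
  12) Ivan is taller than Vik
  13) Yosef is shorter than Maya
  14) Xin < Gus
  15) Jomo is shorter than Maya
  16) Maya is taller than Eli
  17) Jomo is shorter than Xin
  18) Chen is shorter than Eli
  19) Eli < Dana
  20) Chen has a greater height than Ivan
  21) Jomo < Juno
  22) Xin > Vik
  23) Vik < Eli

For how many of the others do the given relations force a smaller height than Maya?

9

The elements the relations force below Maya are Jomo, Vik, Ivan, Juno, Xin, Chen, Eli, Dana, Yosef — no chain reaches any other.
That is 9.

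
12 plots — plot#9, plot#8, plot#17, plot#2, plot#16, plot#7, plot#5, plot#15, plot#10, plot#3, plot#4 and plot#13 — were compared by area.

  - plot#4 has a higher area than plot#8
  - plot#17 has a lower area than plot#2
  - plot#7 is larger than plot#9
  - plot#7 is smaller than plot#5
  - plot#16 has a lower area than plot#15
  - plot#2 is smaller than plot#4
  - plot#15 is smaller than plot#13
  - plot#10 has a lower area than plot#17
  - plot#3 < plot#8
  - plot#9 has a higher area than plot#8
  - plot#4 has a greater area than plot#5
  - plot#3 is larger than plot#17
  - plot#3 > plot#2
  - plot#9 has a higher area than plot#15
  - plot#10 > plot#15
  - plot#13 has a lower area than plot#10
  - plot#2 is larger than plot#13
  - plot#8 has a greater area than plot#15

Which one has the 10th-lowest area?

Chaining the given pairs: plot#16 < plot#15 < plot#13 < plot#10 < plot#17 < plot#2 < plot#3 < plot#8 < plot#9 < plot#7 < plot#5 < plot#4.
Counting 10 from the smallest end gives plot#7.

plot#7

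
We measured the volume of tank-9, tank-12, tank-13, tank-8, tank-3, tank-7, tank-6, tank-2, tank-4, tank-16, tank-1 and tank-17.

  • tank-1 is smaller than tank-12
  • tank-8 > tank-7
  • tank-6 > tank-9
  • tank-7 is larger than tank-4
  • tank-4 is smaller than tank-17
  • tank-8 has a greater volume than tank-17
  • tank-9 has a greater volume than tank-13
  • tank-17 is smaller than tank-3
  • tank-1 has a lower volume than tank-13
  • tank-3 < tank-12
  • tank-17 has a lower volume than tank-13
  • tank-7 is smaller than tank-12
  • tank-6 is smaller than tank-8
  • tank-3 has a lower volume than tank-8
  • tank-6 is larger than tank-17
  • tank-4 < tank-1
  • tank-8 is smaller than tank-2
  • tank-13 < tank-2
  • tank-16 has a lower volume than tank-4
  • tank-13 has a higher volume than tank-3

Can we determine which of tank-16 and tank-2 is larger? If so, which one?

Link the given pairs in sequence: tank-16 < tank-4; tank-4 < tank-17; tank-17 < tank-3; tank-3 < tank-13; tank-13 < tank-9; tank-9 < tank-6; tank-6 < tank-8; tank-8 < tank-2.
Chaining these gives tank-16 < tank-4 < tank-17 < tank-3 < tank-13 < tank-9 < tank-6 < tank-8 < tank-2.
So tank-2 is larger.

tank-2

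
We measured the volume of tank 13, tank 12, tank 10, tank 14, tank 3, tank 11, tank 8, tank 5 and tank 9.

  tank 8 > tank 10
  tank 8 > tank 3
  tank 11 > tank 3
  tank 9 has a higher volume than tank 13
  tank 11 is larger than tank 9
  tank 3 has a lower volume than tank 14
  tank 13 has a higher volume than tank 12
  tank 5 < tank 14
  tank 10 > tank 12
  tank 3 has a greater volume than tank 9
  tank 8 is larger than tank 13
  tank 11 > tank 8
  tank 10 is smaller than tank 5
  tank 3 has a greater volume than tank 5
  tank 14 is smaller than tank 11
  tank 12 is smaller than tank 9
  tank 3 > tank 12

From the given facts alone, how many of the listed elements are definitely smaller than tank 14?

6

From tank 14 the given relations immediately reach tank 5, tank 3.
From those, tank 12, tank 10, tank 9 — 5 in total.
From those, tank 13 — 6 in total.
No other element is forced below tank 14 by the given relations, so the count is 6.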